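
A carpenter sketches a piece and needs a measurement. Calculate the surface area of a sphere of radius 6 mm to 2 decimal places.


Shape: sphere
Radius r = 6 mm
Formula: SA = 4 * pi * r^2
r^2 = 36
SA = 4 * pi * 36
SA = 144 * pi
SA = 452.39
452.39 mm^2


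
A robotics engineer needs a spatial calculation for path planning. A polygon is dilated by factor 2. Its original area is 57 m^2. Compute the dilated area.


Linear scale factor k = 2
Original area = 57 m^2
Rule: under a linear scaling by k, areas scale by k^2.
k^2 = 2^2 = 4
New area = 57 * 4
New area = 228
228 m^2


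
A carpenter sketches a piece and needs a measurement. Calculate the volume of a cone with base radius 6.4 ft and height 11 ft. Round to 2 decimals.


Shape: cone
Radius r = 6.4 ft, Height h = 11 ft
Formula: V = (1/3) * pi * r^2 * h
r^2 = 40.96
pi * r^2 * h = pi * 40.96 * 11 = 450.56 * pi
V = 450.56 * pi / 3
V = 471.83
471.83 ft^3


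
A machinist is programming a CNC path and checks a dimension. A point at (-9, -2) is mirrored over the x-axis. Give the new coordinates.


Transformation: reflection
Original point: (-9, -2)
Rule for reflection over the x-axis: (x, y) -> (x, -y)
Apply: (-9, -2) -> (-9, 2)
(-9, 2)


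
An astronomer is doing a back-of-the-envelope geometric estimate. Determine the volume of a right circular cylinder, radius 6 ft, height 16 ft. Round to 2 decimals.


Shape: cylinder
Radius r = 6 ft, Height h = 16 ft
Formula: V = pi * r^2 * h
r^2 = 36
V = pi * 36 * 16
V = 576 * pi
V = 1809.56
1809.56 ft^3


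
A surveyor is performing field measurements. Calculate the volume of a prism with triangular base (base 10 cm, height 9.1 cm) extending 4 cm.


Shape: triangular prism
Triangle base = 10 cm, triangle height = 9.1 cm, prism length L = 4 cm
Formula: V = (1/2 * b * h_tri) * L
Cross-section area = 0.5 * 10 * 9.1 = 45.5
V = 45.5 * 4
V = 182
182 cm^3


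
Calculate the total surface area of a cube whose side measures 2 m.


Shape: cube
Side s = 2 m
A cube has 6 square faces.
Formula: SA = 6 * s^2
s^2 = 4
SA = 6 * 4
SA = 24
24 m^2


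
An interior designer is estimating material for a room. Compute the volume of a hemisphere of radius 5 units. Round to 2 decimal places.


Shape: hemisphere (half of a sphere)
Radius r = 5 units
Formula: V = (1/2) * (4/3) * pi * r^3 = (2/3) * pi * r^3
r^3 = 125
(2/3) * 125 = 83.333333
V = 83.333333 * pi
V = 261.8
261.8 units^3


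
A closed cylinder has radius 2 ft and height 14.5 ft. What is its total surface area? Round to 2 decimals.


Shape: closed cylinder
Radius r = 2 ft, Height h = 14.5 ft
Formula: SA = 2*pi*r^2 + 2*pi*r*h = 2*pi*r*(r + h)
r + h = 16.5
2 * r * (r + h) = 2 * 2 * 16.5 = 66
SA = 66 * pi
SA = 207.35
207.35 ft^2


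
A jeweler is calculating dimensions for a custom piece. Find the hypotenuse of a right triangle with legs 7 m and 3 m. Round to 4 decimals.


Shape: right triangle
Legs a = 7 m, b = 3 m
Formula: c = sqrt(a^2 + b^2)
a^2 = 49, b^2 = 9
a^2 + b^2 = 58
c = sqrt(58)
c = 7.6158
7.6158 m


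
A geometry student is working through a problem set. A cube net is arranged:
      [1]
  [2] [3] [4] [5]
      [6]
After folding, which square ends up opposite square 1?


Net: cross layout. Take square 3 as the base (bottom).
Fold the four squares in the horizontal row up around 3: 2 -> left, 4 -> right, 5 wraps to the top.
Fold 1 and 6 up from 3: 1 -> back, 6 -> front.
Opposite pairs are therefore: (1, 6), (2, 4), (3, 5).
Face 1 is opposite face 6.
face 6


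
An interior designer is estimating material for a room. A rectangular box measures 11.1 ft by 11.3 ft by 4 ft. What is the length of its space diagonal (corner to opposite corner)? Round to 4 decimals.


Shape: rectangular box (space diagonal)
l = 11.1 ft, w = 11.3 ft, h = 4 ft
Visualize: the diagonal of the base, then a right triangle with that diagonal and the height.
Formula: d = sqrt(l^2 + w^2 + h^2)
l^2 + w^2 + h^2 = 123.21 + 127.69 + 16 = 266.9
d = sqrt(266.9)
d = 16.3371
16.3371 ft


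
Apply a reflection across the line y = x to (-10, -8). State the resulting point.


Transformation: reflection
Original point: (-10, -8)
Rule for reflection over y = x: (x, y) -> (y, x)
Apply: (-10, -8) -> (-8, -10)
(-8, -10)


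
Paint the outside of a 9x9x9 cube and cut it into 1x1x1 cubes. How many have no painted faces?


Large cube: 9 x 9 x 9, cut into unit cubes.
n = 9, so n - 2 = 7
Unpainted cubes form the interior (n - 2)^3 block.
(n - 2)^3 = 7^3 = 343
343 unit cubes


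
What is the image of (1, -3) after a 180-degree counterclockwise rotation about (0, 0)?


Transformation: rotation about the origin
Original point: (1, -3)
Rule for 180 deg: (x, y) -> (-x, -y)
Apply: (1, -3) -> (-1, 3)
(-1, 3)


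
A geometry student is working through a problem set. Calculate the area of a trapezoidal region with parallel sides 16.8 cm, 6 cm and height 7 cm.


Shape: trapezoid
Parallel sides a = 16.8 cm, b = 6 cm; Height h = 7 cm
Formula: A = (a + b) * h / 2
a + b = 16.8 + 6 = 22.8
A = 22.8 * 7 / 2
A = 159.6 / 2
A = 79.8
79.8 cm^2


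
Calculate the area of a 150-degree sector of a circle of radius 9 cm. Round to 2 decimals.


Shape: circular sector
Radius r = 9 cm, Angle = 150 degrees
Formula: A = (angle/360) * pi * r^2
r^2 = 81
Fraction of circle = 150/360
A = (150/360) * pi * 81
A = 33.75 * pi
A = 106.03
106.03 cm^2


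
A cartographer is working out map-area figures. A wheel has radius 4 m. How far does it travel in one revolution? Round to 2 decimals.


Shape: circle
Radius r = 4 m
Formula: C = 2 * pi * r
C = 2 * pi * 4
C = 8 * pi
C = 25.13
25.13 m


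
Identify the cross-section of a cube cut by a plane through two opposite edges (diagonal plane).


Solid: cube
Cutting plane: through two opposite edges (diagonal plane)
Visualize the intersection of the plane with the solid's surface.
The boundary of the cut region is a rectangle.
rectangle


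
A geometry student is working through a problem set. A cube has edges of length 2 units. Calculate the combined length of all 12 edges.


Shape: cube
Side s = 2 units
A cube has 12 edges, all equal.
Formula: total edge length = 12 * s
Total = 12 * 2
Total = 24
24 units


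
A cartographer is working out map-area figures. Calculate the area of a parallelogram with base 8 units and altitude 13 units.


Shape: parallelogram
Base b = 8 units, Height h = 13 units
Formula: A = b * h
A = 8 * 13
A = 104
104 units^2


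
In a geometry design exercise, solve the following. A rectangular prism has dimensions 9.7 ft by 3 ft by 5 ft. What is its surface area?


Shape: rectangular prism
l = 9.7 ft, w = 3 ft, h = 5 ft
Formula: SA = 2(lw + lh + wh)
lw = 29.1, lh = 48.5, wh = 15
lw + lh + wh = 92.6
SA = 2 * 92.6
SA = 185.2
185.2 ft^2


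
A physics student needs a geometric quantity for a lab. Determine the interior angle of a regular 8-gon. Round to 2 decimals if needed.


Shape: regular octagon (8 sides)
Formula: interior angle = (n - 2) * 180 / n
(n - 2) = 6
(n - 2) * 180 = 1080
angle = 1080 / 8
angle = 135
135 degrees


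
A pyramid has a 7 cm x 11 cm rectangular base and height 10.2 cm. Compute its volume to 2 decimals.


Shape: rectangular pyramid
Base: 7 cm x 11 cm, Height h = 10.2 cm
Formula: V = (1/3) * base_area * h
base_area = 7 * 11 = 77
base_area * h = 77 * 10.2 = 785.4
V = 785.4 / 3
V = 261.8
261.8 cm^3


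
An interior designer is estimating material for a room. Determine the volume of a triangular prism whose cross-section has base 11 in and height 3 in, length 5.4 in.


Shape: triangular prism
Triangle base = 11 in, triangle height = 3 in, prism length L = 5.4 in
Formula: V = (1/2 * b * h_tri) * L
Cross-section area = 0.5 * 11 * 3 = 16.5
V = 16.5 * 5.4
V = 89.1
89.1 in^3


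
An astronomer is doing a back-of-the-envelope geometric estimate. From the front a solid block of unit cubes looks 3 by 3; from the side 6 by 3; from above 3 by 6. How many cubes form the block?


Orthographic views of a solid rectangular block:
Front view 3 x 3 -> length = 3, height = 3
Side view 6 x 3 -> width = 6, height = 3 (consistent)
Top view 3 x 6 -> confirms length = 3, width = 6
The block is 3 x 6 x 3.
Total unit cubes = 3 * 6 * 3 = 54
54 unit cubes


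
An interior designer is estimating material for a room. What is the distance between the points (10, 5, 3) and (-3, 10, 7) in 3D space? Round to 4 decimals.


3D distance between two points
P1 = (10, 5, 3), P2 = (-3, 10, 7)
Formula: d = sqrt((x2-x1)^2 + (y2-y1)^2 + (z2-z1)^2)
dx = -3 - 10 = -13
dy = 10 - 5 = 5
dz = 7 - 3 = 4
dx^2 + dy^2 + dz^2 = 169 + 25 + 16 = 210
d = sqrt(210)
d = 14.4914
14.4914 units


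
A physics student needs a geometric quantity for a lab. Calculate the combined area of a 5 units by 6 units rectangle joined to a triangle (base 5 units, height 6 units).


Composite shape: rectangle + triangle
Rectangle area = 5 * 6 = 30
Triangle area = 0.5 * 5 * 6 = 15
Total = 30 + 15
Total = 45
45 units^2


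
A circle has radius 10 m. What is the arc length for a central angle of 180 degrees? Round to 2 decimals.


Shape: circular arc
Radius r = 10 m, Angle = 180 degrees
Formula: L = (angle/360) * 2 * pi * r
2 * pi * r = 20 * pi
L = (180/360) * 20 * pi
L = 10 * pi
L = 31.42
31.42 m


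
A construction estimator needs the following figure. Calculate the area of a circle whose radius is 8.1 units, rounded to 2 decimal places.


Shape: circle
Radius r = 8.1 units
Formula: A = pi * r^2
r^2 = 8.1^2 = 65.61
A = pi * 65.61
A = 206.12
206.12 units^2


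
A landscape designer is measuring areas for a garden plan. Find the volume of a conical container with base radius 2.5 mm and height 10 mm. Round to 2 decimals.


Shape: cone
Radius r = 2.5 mm, Height h = 10 mm
Formula: V = (1/3) * pi * r^2 * h
r^2 = 6.25
pi * r^2 * h = pi * 6.25 * 10 = 62.5 * pi
V = 62.5 * pi / 3
V = 65.45
65.45 mm^3


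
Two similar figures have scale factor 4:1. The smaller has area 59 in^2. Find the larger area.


Linear scale factor k = 4
Original area = 59 in^2
Rule: under a linear scaling by k, areas scale by k^2.
k^2 = 4^2 = 16
New area = 59 * 16
New area = 944
944 in^2


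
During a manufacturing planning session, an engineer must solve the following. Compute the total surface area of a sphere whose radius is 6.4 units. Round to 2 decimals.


Shape: sphere
Radius r = 6.4 units
Formula: SA = 4 * pi * r^2
r^2 = 40.96
SA = 4 * pi * 40.96
SA = 163.84 * pi
SA = 514.72
514.72 units^2


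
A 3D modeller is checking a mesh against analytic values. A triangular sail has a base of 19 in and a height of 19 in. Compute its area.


Shape: triangle
Base b = 19 in, Height h = 19 in
Formula: A = (1/2) * b * h
A = 0.5 * 19 * 19
A = 0.5 * 361
A = 180.5
180.5 in^2


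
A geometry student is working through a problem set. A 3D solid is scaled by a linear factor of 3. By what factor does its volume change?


Linear scale factor k = 3
Rule: under a linear scaling by k, volumes scale by k^3.
k^3 = 3 * 3 * 3
k^3 = 9 * 3
k^3 = 27
Volume scales by a factor of 27.
27 (dimensionless)


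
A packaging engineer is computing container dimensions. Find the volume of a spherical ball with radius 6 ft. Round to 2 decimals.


Shape: sphere
Radius r = 6 ft
Formula: V = (4/3) * pi * r^3
r^3 = 216
(4/3) * 216 = 288
V = 288 * pi
V = 904.78
904.78 ft^3


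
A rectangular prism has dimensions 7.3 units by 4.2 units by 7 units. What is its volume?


Shape: rectangular prism
l = 7.3 units, w = 4.2 units, h = 7 units
Formula: V = l * w * h
V = 7.3 * 4.2 * 7
V = 30.66 * 7
V = 214.62
214.62 units^3


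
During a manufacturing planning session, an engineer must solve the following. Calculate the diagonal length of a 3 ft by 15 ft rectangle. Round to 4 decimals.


Shape: rectangle (diagonal via Pythagoras)
Sides: 3 ft and 15 ft
Formula: d = sqrt(l^2 + w^2)
l^2 = 9, w^2 = 225
l^2 + w^2 = 234
d = sqrt(234)
d = 15.2971
15.2971 ft


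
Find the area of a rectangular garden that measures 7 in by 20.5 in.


Shape: rectangle
Length l = 7 in, Width w = 20.5 in
Formula: A = l * w
A = 7 * 20.5
A = 143.5
143.5 in^2


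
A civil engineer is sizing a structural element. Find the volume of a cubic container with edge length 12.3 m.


Shape: cube
Side s = 12.3 m
Formula: V = s^3
V = 12.3 * 12.3 * 12.3
V = 151.29 * 12.3
V = 1860.867
1860.867 m^3


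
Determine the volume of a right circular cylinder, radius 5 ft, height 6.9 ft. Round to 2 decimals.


Shape: cylinder
Radius r = 5 ft, Height h = 6.9 ft
Formula: V = pi * r^2 * h
r^2 = 25
V = pi * 25 * 6.9
V = 172.5 * pi
V = 541.92
541.92 ft^3


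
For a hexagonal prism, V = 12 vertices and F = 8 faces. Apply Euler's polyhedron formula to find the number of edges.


Polyhedron: hexagonal prism
Euler's formula for convex polyhedra: V - E + F = 2
Given: V = 12 vertices and F = 8 faces
Solve for E:
E = V + F - 2 = 12 + 8 - 2 = 18
18 edges


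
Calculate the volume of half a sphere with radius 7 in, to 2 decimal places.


Shape: hemisphere (half of a sphere)
Radius r = 7 in
Formula: V = (1/2) * (4/3) * pi * r^3 = (2/3) * pi * r^3
r^3 = 343
(2/3) * 343 = 228.666667
V = 228.666667 * pi
V = 718.38
718.38 in^3


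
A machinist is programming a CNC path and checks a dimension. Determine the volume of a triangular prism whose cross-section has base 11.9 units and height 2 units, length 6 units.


Shape: triangular prism
Triangle base = 11.9 units, triangle height = 2 units, prism length L = 6 units
Formula: V = (1/2 * b * h_tri) * L
Cross-section area = 0.5 * 11.9 * 2 = 11.9
V = 11.9 * 6
V = 71.4
71.4 units^3


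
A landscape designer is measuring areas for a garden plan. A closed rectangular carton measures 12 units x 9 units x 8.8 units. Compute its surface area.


Shape: rectangular prism
l = 12 units, w = 9 units, h = 8.8 units
Formula: SA = 2(lw + lh + wh)
lw = 108, lh = 105.6, wh = 79.2
lw + lh + wh = 292.8
SA = 2 * 292.8
SA = 585.6
585.6 units^2


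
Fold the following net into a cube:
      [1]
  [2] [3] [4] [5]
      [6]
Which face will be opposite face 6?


Net: cross layout. Take square 3 as the base (bottom).
Fold the four squares in the horizontal row up around 3: 2 -> left, 4 -> right, 5 wraps to the top.
Fold 1 and 6 up from 3: 1 -> back, 6 -> front.
Opposite pairs are therefore: (1, 6), (2, 4), (3, 5).
Face 6 is opposite face 1.
face 1


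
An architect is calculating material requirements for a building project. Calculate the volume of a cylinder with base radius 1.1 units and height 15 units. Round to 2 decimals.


Shape: cylinder
Radius r = 1.1 units, Height h = 15 units
Formula: V = pi * r^2 * h
r^2 = 1.21
V = pi * 1.21 * 15
V = 18.15 * pi
V = 57.02
57.02 units^3


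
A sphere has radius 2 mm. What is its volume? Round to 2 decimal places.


Shape: sphere
Radius r = 2 mm
Formula: V = (4/3) * pi * r^3
r^3 = 8
(4/3) * 8 = 10.666667
V = 10.666667 * pi
V = 33.51
33.51 mm^3


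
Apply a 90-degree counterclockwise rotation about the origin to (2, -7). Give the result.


Transformation: rotation about the origin
Original point: (2, -7)
Rule for 90 deg counterclockwise: (x, y) -> (-y, x)
Apply: (2, -7) -> (7, 2)
(7, 2)


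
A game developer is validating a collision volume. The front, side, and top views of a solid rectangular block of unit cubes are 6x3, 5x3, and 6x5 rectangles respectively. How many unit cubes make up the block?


Orthographic views of a solid rectangular block:
Front view 6 x 3 -> length = 6, height = 3
Side view 5 x 3 -> width = 5, height = 3 (consistent)
Top view 6 x 5 -> confirms length = 6, width = 5
The block is 6 x 5 x 3.
Total unit cubes = 6 * 5 * 3 = 90
90 unit cubes


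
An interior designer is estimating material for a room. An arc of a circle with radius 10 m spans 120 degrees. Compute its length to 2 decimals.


Shape: circular arc
Radius r = 10 m, Angle = 120 degrees
Formula: L = (angle/360) * 2 * pi * r
2 * pi * r = 20 * pi
L = (120/360) * 20 * pi
L = 6.666667 * pi
L = 20.94
20.94 m


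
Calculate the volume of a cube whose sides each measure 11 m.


Shape: cube
Side s = 11 m
Formula: V = s^3
V = 11 * 11 * 11
V = 121 * 11
V = 1331
1331 m^3


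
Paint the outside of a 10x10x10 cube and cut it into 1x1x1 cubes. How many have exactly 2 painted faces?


Large cube: 10 x 10 x 10, cut into unit cubes.
n = 10, so n - 2 = 8
Cubes with 2 painted faces lie along the edges, excluding corners.
A cube has 12 edges; each contributes (n - 2) = 8 such cubes.
Count = 12 * 8 = 96
96 unit cubes


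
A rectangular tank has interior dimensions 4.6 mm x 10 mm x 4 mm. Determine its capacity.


Shape: rectangular prism
l = 4.6 mm, w = 10 mm, h = 4 mm
Formula: V = l * w * h
V = 4.6 * 10 * 4
V = 46 * 4
V = 184
184 mm^3


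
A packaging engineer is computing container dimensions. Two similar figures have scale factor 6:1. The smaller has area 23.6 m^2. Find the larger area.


Linear scale factor k = 6
Original area = 23.6 m^2
Rule: under a linear scaling by k, areas scale by k^2.
k^2 = 6^2 = 36
New area = 23.6 * 36
New area = 849.6
849.6 m^2


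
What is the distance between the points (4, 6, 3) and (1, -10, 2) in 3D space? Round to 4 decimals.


3D distance between two points
P1 = (4, 6, 3), P2 = (1, -10, 2)
Formula: d = sqrt((x2-x1)^2 + (y2-y1)^2 + (z2-z1)^2)
dx = 1 - 4 = -3
dy = -10 - 6 = -16
dz = 2 - 3 = -1
dx^2 + dy^2 + dz^2 = 9 + 256 + 1 = 266
d = sqrt(266)
d = 16.3095
16.3095 units


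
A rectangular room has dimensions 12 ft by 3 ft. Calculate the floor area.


Shape: rectangle
Length l = 12 ft, Width w = 3 ft
Formula: A = l * w
A = 12 * 3
A = 36
36 ft^2


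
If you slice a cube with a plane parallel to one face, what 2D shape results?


Solid: cube
Cutting plane: parallel to one face
Visualize the intersection of the plane with the solid's surface.
The boundary of the cut region is a square.
square


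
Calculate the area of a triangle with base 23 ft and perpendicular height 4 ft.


Shape: triangle
Base b = 23 ft, Height h = 4 ft
Formula: A = (1/2) * b * h
A = 0.5 * 23 * 4
A = 0.5 * 92
A = 46
46 ft^2


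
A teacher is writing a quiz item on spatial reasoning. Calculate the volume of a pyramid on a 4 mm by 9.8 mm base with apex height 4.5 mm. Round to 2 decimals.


Shape: rectangular pyramid
Base: 4 mm x 9.8 mm, Height h = 4.5 mm
Formula: V = (1/3) * base_area * h
base_area = 4 * 9.8 = 39.2
base_area * h = 39.2 * 4.5 = 176.4
V = 176.4 / 3
V = 58.8
58.8 mm^3


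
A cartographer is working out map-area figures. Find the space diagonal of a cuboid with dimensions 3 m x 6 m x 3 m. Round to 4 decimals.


Shape: rectangular box (space diagonal)
l = 3 m, w = 6 m, h = 3 m
Visualize: the diagonal of the base, then a right triangle with that diagonal and the height.
Formula: d = sqrt(l^2 + w^2 + h^2)
l^2 + w^2 + h^2 = 9 + 36 + 9 = 54
d = sqrt(54)
d = 7.3485
7.3485 m


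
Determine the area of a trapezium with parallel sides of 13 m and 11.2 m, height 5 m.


Shape: trapezoid
Parallel sides a = 13 m, b = 11.2 m; Height h = 5 m
Formula: A = (a + b) * h / 2
a + b = 13 + 11.2 = 24.2
A = 24.2 * 5 / 2
A = 121 / 2
A = 60.5
60.5 m^2


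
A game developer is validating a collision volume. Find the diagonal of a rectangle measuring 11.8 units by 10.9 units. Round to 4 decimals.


Shape: rectangle (diagonal via Pythagoras)
Sides: 11.8 units and 10.9 units
Formula: d = sqrt(l^2 + w^2)
l^2 = 139.24, w^2 = 118.81
l^2 + w^2 = 258.05
d = sqrt(258.05)
d = 16.0639
16.0639 units


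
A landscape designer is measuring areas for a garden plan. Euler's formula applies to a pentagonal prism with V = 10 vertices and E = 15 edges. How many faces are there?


Polyhedron: pentagonal prism
Euler's formula for convex polyhedra: V - E + F = 2
Given: V = 10 vertices and E = 15 edges
Solve for F:
F = 2 + E - V = 2 + 15 - 10 = 7
7 faces


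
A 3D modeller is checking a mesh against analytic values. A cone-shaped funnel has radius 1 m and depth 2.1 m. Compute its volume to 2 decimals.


Shape: cone
Radius r = 1 m, Height h = 2.1 m
Formula: V = (1/3) * pi * r^2 * h
r^2 = 1
pi * r^2 * h = pi * 1 * 2.1 = 2.1 * pi
V = 2.1 * pi / 3
V = 2.2
2.2 m^3


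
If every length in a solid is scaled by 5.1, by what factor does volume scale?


Linear scale factor k = 5.1
Rule: under a linear scaling by k, volumes scale by k^3.
k^3 = 5.1 * 5.1 * 5.1
k^3 = 26.01 * 5.1
k^3 = 132.651
Volume scales by a factor of 132.651.
132.651 (dimensionless)


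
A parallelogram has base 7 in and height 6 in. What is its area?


Shape: parallelogram
Base b = 7 in, Height h = 6 in
Formula: A = b * h
A = 7 * 6
A = 42
42 in^2


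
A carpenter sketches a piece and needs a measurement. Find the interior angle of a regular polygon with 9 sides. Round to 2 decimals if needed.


Shape: regular nonagon (9 sides)
Formula: interior angle = (n - 2) * 180 / n
(n - 2) = 7
(n - 2) * 180 = 1260
angle = 1260 / 9
angle = 140
140 degrees


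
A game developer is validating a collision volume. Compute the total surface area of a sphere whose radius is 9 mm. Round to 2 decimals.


Shape: sphere
Radius r = 9 mm
Formula: SA = 4 * pi * r^2
r^2 = 81
SA = 4 * pi * 81
SA = 324 * pi
SA = 1017.88
1017.88 mm^2


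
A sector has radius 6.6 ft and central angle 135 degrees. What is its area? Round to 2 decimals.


Shape: circular sector
Radius r = 6.6 ft, Angle = 135 degrees
Formula: A = (angle/360) * pi * r^2
r^2 = 43.56
Fraction of circle = 135/360
A = (135/360) * pi * 43.56
A = 16.335 * pi
A = 51.32
51.32 ft^2


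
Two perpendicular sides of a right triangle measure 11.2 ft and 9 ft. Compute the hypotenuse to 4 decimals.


Shape: right triangle
Legs a = 11.2 ft, b = 9 ft
Formula: c = sqrt(a^2 + b^2)
a^2 = 125.44, b^2 = 81
a^2 + b^2 = 206.44
c = sqrt(206.44)
c = 14.368
14.368 ft


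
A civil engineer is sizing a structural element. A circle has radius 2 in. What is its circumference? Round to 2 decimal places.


Shape: circle
Radius r = 2 in
Formula: C = 2 * pi * r
C = 2 * pi * 2
C = 4 * pi
C = 12.57
12.57 in


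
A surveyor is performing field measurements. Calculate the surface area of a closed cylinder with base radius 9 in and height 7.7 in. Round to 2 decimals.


Shape: closed cylinder
Radius r = 9 in, Height h = 7.7 in
Formula: SA = 2*pi*r^2 + 2*pi*r*h = 2*pi*r*(r + h)
r + h = 16.7
2 * r * (r + h) = 2 * 9 * 16.7 = 300.6
SA = 300.6 * pi
SA = 944.36
944.36 in^2


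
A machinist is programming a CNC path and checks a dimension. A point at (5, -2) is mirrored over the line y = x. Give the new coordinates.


Transformation: reflection
Original point: (5, -2)
Rule for reflection over y = x: (x, y) -> (y, x)
Apply: (5, -2) -> (-2, 5)
(-2, 5)


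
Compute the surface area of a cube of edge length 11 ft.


Shape: cube
Side s = 11 ft
A cube has 6 square faces.
Formula: SA = 6 * s^2
s^2 = 121
SA = 6 * 121
SA = 726
726 ft^2


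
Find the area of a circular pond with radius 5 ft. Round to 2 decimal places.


Shape: circle
Radius r = 5 ft
Formula: A = pi * r^2
r^2 = 5^2 = 25
A = pi * 25
A = 78.54
78.54 ft^2


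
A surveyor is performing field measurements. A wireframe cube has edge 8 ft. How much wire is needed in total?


Shape: cube
Side s = 8 ft
A cube has 12 edges, all equal.
Formula: total edge length = 12 * s
Total = 12 * 8
Total = 96
96 ft


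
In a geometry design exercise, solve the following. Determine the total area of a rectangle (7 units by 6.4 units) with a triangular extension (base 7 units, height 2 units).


Composite shape: rectangle + triangle
Rectangle area = 7 * 6.4 = 44.8
Triangle area = 0.5 * 7 * 2 = 7
Total = 44.8 + 7
Total = 51.8
51.8 units^2


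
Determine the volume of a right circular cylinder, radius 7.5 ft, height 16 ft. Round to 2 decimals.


Shape: cylinder
Radius r = 7.5 ft, Height h = 16 ft
Formula: V = pi * r^2 * h
r^2 = 56.25
V = pi * 56.25 * 16
V = 900 * pi
V = 2827.43
2827.43 ft^3


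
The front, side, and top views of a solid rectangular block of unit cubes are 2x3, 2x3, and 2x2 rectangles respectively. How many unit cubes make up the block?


Orthographic views of a solid rectangular block:
Front view 2 x 3 -> length = 2, height = 3
Side view 2 x 3 -> width = 2, height = 3 (consistent)
Top view 2 x 2 -> confirms length = 2, width = 2
The block is 2 x 2 x 3.
Total unit cubes = 2 * 2 * 3 = 12
12 unit cubes


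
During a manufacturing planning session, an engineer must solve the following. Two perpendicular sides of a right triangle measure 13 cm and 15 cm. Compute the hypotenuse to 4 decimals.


Shape: right triangle
Legs a = 13 cm, b = 15 cm
Formula: c = sqrt(a^2 + b^2)
a^2 = 169, b^2 = 225
a^2 + b^2 = 394
c = sqrt(394)
c = 19.8494
19.8494 cm


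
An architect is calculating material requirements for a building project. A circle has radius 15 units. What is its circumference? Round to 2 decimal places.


Shape: circle
Radius r = 15 units
Formula: C = 2 * pi * r
C = 2 * pi * 15
C = 30 * pi
C = 94.25
94.25 units


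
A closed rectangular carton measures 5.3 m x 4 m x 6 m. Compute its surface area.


Shape: rectangular prism
l = 5.3 m, w = 4 m, h = 6 m
Formula: SA = 2(lw + lh + wh)
lw = 21.2, lh = 31.8, wh = 24
lw + lh + wh = 77
SA = 2 * 77
SA = 154
154 m^2


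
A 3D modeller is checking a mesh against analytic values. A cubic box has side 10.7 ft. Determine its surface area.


Shape: cube
Side s = 10.7 ft
A cube has 6 square faces.
Formula: SA = 6 * s^2
s^2 = 114.49
SA = 6 * 114.49
SA = 686.94
686.94 ft^2


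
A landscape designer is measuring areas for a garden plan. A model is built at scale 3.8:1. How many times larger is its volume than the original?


Linear scale factor k = 3.8
Rule: under a linear scaling by k, volumes scale by k^3.
k^3 = 3.8 * 3.8 * 3.8
k^3 = 14.44 * 3.8
k^3 = 54.872
Volume scales by a factor of 54.872.
54.872 (dimensionless)


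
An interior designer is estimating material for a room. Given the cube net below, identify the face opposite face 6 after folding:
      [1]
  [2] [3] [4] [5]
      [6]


Net: cross layout. Take square 3 as the base (bottom).
Fold the four squares in the horizontal row up around 3: 2 -> left, 4 -> right, 5 wraps to the top.
Fold 1 and 6 up from 3: 1 -> back, 6 -> front.
Opposite pairs are therefore: (1, 6), (2, 4), (3, 5).
Face 6 is opposite face 1.
face 1


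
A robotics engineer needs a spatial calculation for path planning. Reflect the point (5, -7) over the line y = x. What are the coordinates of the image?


Transformation: reflection
Original point: (5, -7)
Rule for reflection over y = x: (x, y) -> (y, x)
Apply: (5, -7) -> (-7, 5)
(-7, 5)


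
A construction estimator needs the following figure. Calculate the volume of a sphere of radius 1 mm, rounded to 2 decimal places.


Shape: sphere
Radius r = 1 mm
Formula: V = (4/3) * pi * r^3
r^3 = 1
(4/3) * 1 = 1.333333
V = 1.333333 * pi
V = 4.19
4.19 mm^3


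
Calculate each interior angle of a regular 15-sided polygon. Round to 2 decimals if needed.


Shape: regular pentadecagon (15 sides)
Formula: interior angle = (n - 2) * 180 / n
(n - 2) = 13
(n - 2) * 180 = 2340
angle = 2340 / 15
angle = 156
156 degrees


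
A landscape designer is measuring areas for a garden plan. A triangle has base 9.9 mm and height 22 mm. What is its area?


Shape: triangle
Base b = 9.9 mm, Height h = 22 mm
Formula: A = (1/2) * b * h
A = 0.5 * 9.9 * 22
A = 0.5 * 217.8
A = 108.9
108.9 mm^2


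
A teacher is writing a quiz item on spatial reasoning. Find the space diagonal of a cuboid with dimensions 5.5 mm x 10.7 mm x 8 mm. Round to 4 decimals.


Shape: rectangular box (space diagonal)
l = 5.5 mm, w = 10.7 mm, h = 8 mm
Visualize: the diagonal of the base, then a right triangle with that diagonal and the height.
Formula: d = sqrt(l^2 + w^2 + h^2)
l^2 + w^2 + h^2 = 30.25 + 114.49 + 64 = 208.74
d = sqrt(208.74)
d = 14.4478
14.4478 mm


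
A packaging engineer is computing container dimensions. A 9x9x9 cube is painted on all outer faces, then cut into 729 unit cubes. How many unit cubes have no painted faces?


Large cube: 9 x 9 x 9, cut into unit cubes.
n = 9, so n - 2 = 7
Unpainted cubes form the interior (n - 2)^3 block.
(n - 2)^3 = 7^3 = 343
343 unit cubes


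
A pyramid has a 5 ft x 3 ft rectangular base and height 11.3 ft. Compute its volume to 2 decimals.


Shape: rectangular pyramid
Base: 5 ft x 3 ft, Height h = 11.3 ft
Formula: V = (1/3) * base_area * h
base_area = 5 * 3 = 15
base_area * h = 15 * 11.3 = 169.5
V = 169.5 / 3
V = 56.5
56.5 ft^3


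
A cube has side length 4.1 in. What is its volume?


Shape: cube
Side s = 4.1 in
Formula: V = s^3
V = 4.1 * 4.1 * 4.1
V = 16.81 * 4.1
V = 68.921
68.921 in^3


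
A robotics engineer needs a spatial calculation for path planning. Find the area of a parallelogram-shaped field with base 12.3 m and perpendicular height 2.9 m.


Shape: parallelogram
Base b = 12.3 m, Height h = 2.9 m
Formula: A = b * h
A = 12.3 * 2.9
A = 35.67
35.67 m^2


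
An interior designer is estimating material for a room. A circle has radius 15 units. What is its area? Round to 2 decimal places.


Shape: circle
Radius r = 15 units
Formula: A = pi * r^2
r^2 = 15^2 = 225
A = pi * 225
A = 706.86
706.86 units^2


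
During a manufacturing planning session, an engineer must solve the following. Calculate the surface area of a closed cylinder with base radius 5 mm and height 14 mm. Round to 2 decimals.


Shape: closed cylinder
Radius r = 5 mm, Height h = 14 mm
Formula: SA = 2*pi*r^2 + 2*pi*r*h = 2*pi*r*(r + h)
r + h = 19
2 * r * (r + h) = 2 * 5 * 19 = 190
SA = 190 * pi
SA = 596.9
596.9 mm^2


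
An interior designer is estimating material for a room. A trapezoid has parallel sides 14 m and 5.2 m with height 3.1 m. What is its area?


Shape: trapezoid
Parallel sides a = 14 m, b = 5.2 m; Height h = 3.1 m
Formula: A = (a + b) * h / 2
a + b = 14 + 5.2 = 19.2
A = 19.2 * 3.1 / 2
A = 59.52 / 2
A = 29.76
29.76 m^2


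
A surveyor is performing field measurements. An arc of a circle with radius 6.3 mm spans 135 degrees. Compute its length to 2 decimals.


Shape: circular arc
Radius r = 6.3 mm, Angle = 135 degrees
Formula: L = (angle/360) * 2 * pi * r
2 * pi * r = 12.6 * pi
L = (135/360) * 12.6 * pi
L = 4.725 * pi
L = 14.84
14.84 mm


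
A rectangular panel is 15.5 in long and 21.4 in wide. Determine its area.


Shape: rectangle
Length l = 15.5 in, Width w = 21.4 in
Formula: A = l * w
A = 15.5 * 21.4
A = 331.7
331.7 in^2


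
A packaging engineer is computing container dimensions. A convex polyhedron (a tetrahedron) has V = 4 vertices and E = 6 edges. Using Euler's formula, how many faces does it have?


Polyhedron: tetrahedron
Euler's formula for convex polyhedra: V - E + F = 2
Given: V = 4 vertices and E = 6 edges
Solve for F:
F = 2 + E - V = 2 + 6 - 4 = 4
4 faces


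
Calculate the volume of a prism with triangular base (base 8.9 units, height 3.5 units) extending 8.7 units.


Shape: triangular prism
Triangle base = 8.9 units, triangle height = 3.5 units, prism length L = 8.7 units
Formula: V = (1/2 * b * h_tri) * L
Cross-section area = 0.5 * 8.9 * 3.5 = 15.575
V = 15.575 * 8.7
V = 135.5025
135.5025 units^3


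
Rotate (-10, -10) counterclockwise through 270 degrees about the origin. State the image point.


Transformation: rotation about the origin
Original point: (-10, -10)
Rule for 270 deg counterclockwise: (x, y) -> (y, -x)
Apply: (-10, -10) -> (-10, 10)
(-10, 10)


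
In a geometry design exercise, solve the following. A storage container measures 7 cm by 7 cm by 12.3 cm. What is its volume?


Shape: rectangular prism
l = 7 cm, w = 7 cm, h = 12.3 cm
Formula: V = l * w * h
V = 7 * 7 * 12.3
V = 49 * 12.3
V = 602.7
602.7 cm^3


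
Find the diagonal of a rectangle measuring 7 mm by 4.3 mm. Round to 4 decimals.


Shape: rectangle (diagonal via Pythagoras)
Sides: 7 mm and 4.3 mm
Formula: d = sqrt(l^2 + w^2)
l^2 = 49, w^2 = 18.49
l^2 + w^2 = 67.49
d = sqrt(67.49)
d = 8.2152
8.2152 mm


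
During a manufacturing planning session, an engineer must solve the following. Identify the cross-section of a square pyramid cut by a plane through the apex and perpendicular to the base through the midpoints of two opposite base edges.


Solid: square pyramid
Cutting plane: through the apex and perpendicular to the base through the midpoints of two opposite base edges
Visualize the intersection of the plane with the solid's surface.
The boundary of the cut region is a isosceles triangle.
isosceles triangle


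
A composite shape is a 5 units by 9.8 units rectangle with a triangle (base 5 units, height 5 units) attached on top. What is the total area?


Composite shape: rectangle + triangle
Rectangle area = 5 * 9.8 = 49
Triangle area = 0.5 * 5 * 5 = 12.5
Total = 49 + 12.5
Total = 61.5
61.5 units^2


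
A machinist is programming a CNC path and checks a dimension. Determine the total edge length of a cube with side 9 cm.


Shape: cube
Side s = 9 cm
A cube has 12 edges, all equal.
Formula: total edge length = 12 * s
Total = 12 * 9
Total = 108
108 cm


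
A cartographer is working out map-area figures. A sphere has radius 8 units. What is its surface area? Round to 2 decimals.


Shape: sphere
Radius r = 8 units
Formula: SA = 4 * pi * r^2
r^2 = 64
SA = 4 * pi * 64
SA = 256 * pi
SA = 804.25
804.25 units^2


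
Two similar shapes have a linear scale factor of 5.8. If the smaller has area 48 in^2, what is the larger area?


Linear scale factor k = 5.8
Original area = 48 in^2
Rule: under a linear scaling by k, areas scale by k^2.
k^2 = 5.8^2 = 33.64
New area = 48 * 33.64
New area = 1614.72
1614.72 in^2


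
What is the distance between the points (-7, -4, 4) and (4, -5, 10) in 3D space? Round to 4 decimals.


3D distance between two points
P1 = (-7, -4, 4), P2 = (4, -5, 10)
Formula: d = sqrt((x2-x1)^2 + (y2-y1)^2 + (z2-z1)^2)
dx = 4 - -7 = 11
dy = -5 - -4 = -1
dz = 10 - 4 = 6
dx^2 + dy^2 + dz^2 = 121 + 1 + 36 = 158
d = sqrt(158)
d = 12.5698
12.5698 units


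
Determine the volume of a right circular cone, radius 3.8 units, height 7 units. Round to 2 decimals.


Shape: cone
Radius r = 3.8 units, Height h = 7 units
Formula: V = (1/3) * pi * r^2 * h
r^2 = 14.44
pi * r^2 * h = pi * 14.44 * 7 = 101.08 * pi
V = 101.08 * pi / 3
V = 105.85
105.85 units^3


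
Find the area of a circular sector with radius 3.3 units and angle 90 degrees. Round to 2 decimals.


Shape: circular sector
Radius r = 3.3 units, Angle = 90 degrees
Formula: A = (angle/360) * pi * r^2
r^2 = 10.89
Fraction of circle = 90/360
A = (90/360) * pi * 10.89
A = 2.7225 * pi
A = 8.55
8.55 units^2


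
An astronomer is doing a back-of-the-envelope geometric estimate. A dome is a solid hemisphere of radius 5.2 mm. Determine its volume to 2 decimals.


Shape: hemisphere (half of a sphere)
Radius r = 5.2 mm
Formula: V = (1/2) * (4/3) * pi * r^3 = (2/3) * pi * r^3
r^3 = 140.608
(2/3) * 140.608 = 93.738667
V = 93.738667 * pi
V = 294.49
294.49 mm^3


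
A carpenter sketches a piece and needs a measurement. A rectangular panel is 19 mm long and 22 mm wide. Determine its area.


Shape: rectangle
Length l = 19 mm, Width w = 22 mm
Formula: A = l * w
A = 19 * 22
A = 418
418 mm^2


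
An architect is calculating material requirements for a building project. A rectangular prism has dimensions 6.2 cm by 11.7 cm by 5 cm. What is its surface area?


Shape: rectangular prism
l = 6.2 cm, w = 11.7 cm, h = 5 cm
Formula: SA = 2(lw + lh + wh)
lw = 72.54, lh = 31, wh = 58.5
lw + lh + wh = 162.04
SA = 2 * 162.04
SA = 324.08
324.08 cm^2


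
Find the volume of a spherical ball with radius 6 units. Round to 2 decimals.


Shape: sphere
Radius r = 6 units
Formula: V = (4/3) * pi * r^3
r^3 = 216
(4/3) * 216 = 288
V = 288 * pi
V = 904.78
904.78 units^3


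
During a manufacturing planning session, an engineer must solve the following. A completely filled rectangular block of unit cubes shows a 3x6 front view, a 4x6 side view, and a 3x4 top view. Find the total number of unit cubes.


Orthographic views of a solid rectangular block:
Front view 3 x 6 -> length = 3, height = 6
Side view 4 x 6 -> width = 4, height = 6 (consistent)
Top view 3 x 4 -> confirms length = 3, width = 4
The block is 3 x 4 x 6.
Total unit cubes = 3 * 4 * 6 = 72
72 unit cubes


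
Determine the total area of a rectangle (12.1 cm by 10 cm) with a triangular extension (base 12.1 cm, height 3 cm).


Composite shape: rectangle + triangle
Rectangle area = 12.1 * 10 = 121
Triangle area = 0.5 * 12.1 * 3 = 18.15
Total = 121 + 18.15
Total = 139.15
139.15 cm^2


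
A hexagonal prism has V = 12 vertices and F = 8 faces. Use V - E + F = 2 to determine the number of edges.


Polyhedron: hexagonal prism
Euler's formula for convex polyhedra: V - E + F = 2
Given: V = 12 vertices and F = 8 faces
Solve for E:
E = V + F - 2 = 12 + 8 - 2 = 18
18 edges


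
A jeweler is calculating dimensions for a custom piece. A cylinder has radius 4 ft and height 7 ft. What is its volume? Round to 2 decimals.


Shape: cylinder
Radius r = 4 ft, Height h = 7 ft
Formula: V = pi * r^2 * h
r^2 = 16
V = pi * 16 * 7
V = 112 * pi
V = 351.86
351.86 ft^3


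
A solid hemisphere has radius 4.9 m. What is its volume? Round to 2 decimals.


Shape: hemisphere (half of a sphere)
Radius r = 4.9 m
Formula: V = (1/2) * (4/3) * pi * r^3 = (2/3) * pi * r^3
r^3 = 117.649
(2/3) * 117.649 = 78.432667
V = 78.432667 * pi
V = 246.4
246.4 m^3


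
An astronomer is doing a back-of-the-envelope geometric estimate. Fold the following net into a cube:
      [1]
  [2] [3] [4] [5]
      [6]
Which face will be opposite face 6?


Net: cross layout. Take square 3 as the base (bottom).
Fold the four squares in the horizontal row up around 3: 2 -> left, 4 -> right, 5 wraps to the top.
Fold 1 and 6 up from 3: 1 -> back, 6 -> front.
Opposite pairs are therefore: (1, 6), (2, 4), (3, 5).
Face 6 is opposite face 1.
face 1


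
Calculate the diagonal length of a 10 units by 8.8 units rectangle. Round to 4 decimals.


Shape: rectangle (diagonal via Pythagoras)
Sides: 10 units and 8.8 units
Formula: d = sqrt(l^2 + w^2)
l^2 = 100, w^2 = 77.44
l^2 + w^2 = 177.44
d = sqrt(177.44)
d = 13.3207
13.3207 units


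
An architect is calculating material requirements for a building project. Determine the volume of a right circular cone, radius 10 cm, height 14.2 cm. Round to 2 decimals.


Shape: cone
Radius r = 10 cm, Height h = 14.2 cm
Formula: V = (1/3) * pi * r^2 * h
r^2 = 100
pi * r^2 * h = pi * 100 * 14.2 = 1420 * pi
V = 1420 * pi / 3
V = 1487.02
1487.02 cm^3


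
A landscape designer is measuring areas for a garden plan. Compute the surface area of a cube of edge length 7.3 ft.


Shape: cube
Side s = 7.3 ft
A cube has 6 square faces.
Formula: SA = 6 * s^2
s^2 = 53.29
SA = 6 * 53.29
SA = 319.74
319.74 ft^2


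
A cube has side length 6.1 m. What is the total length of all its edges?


Shape: cube
Side s = 6.1 m
A cube has 12 edges, all equal.
Formula: total edge length = 12 * s
Total = 12 * 6.1
Total = 73.2
73.2 m


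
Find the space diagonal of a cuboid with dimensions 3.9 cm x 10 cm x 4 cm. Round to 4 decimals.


Shape: rectangular box (space diagonal)
l = 3.9 cm, w = 10 cm, h = 4 cm
Visualize: the diagonal of the base, then a right triangle with that diagonal and the height.
Formula: d = sqrt(l^2 + w^2 + h^2)
l^2 + w^2 + h^2 = 15.21 + 100 + 16 = 131.21
d = sqrt(131.21)
d = 11.4547
11.4547 cm


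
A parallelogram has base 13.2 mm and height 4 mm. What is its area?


Shape: parallelogram
Base b = 13.2 mm, Height h = 4 mm
Formula: A = b * h
A = 13.2 * 4
A = 52.8
52.8 mm^2


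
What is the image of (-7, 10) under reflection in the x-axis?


Transformation: reflection
Original point: (-7, 10)
Rule for reflection over the x-axis: (x, y) -> (x, -y)
Apply: (-7, 10) -> (-7, -10)
(-7, -10)


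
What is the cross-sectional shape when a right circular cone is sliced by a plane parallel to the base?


Solid: right circular cone
Cutting plane: parallel to the base
Visualize the intersection of the plane with the solid's surface.
The boundary of the cut region is a circle.
circle
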